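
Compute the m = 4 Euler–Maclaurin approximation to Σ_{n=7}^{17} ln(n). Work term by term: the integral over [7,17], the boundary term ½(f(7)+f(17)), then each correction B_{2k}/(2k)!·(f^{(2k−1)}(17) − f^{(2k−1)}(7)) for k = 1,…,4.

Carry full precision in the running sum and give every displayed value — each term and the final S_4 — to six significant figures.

S_4 ≈ 26.9258

∫_7^17 ln(x) dx evaluates to 24.5433.
½[f(7) + f(17)] = ½[1.94591 + 2.83321] = 2.38956.
Running total after boundary: 26.9328.
k=1: B_{2}/(2)! × [f^{(1)}(17) − f^{(1)}(7)] = 1/12 × (0.0588235 − 0.142857) = -0.00700280.
Partial sum through k=1: 26.9258.
k=2: B_{4}/(4)! × [f^{(3)}(17) − f^{(3)}(7)] = −1/720 × (0.000407083 − 0.00583090) = 7.53308e-06.
Partial sum through k=2: 26.9258.
k=3: B_{6}/(6)! × [f^{(5)}(17) − f^{(5)}(7)] = 1/30240 × (1.69031e-05 − 0.00142798) = -4.66625e-08.
Partial sum through k=3: 26.9258.
k=4: B_{8}/(8)! × [f^{(7)}(17) − f^{(7)}(7)] = −1/1209600 × (1.75465e-06 − 0.000874271) = 7.21327e-10.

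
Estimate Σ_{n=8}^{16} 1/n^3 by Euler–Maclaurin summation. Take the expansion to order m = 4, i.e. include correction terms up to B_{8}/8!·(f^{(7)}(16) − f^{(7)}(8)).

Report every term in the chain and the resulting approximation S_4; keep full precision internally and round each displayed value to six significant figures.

Integral: ∫_8^16 1/x^3 dx = 0.00585938.
½[f(8) + f(16)] = ½[0.00195312 + 0.000244141] = 0.00109863.
So far: 0.00695801.
k=1: B_{2}/(2)! × [f^{(1)}(16) − f^{(1)}(8)] = 1/12 × (-4.57764e-05 − (-0.000732422)) = 5.72205e-05.
Running total after k=1: 0.00701523.
k=2: B_{4}/(4)! × [f^{(3)}(16) − f^{(3)}(8)] = −1/720 × (-3.57628e-06 − (-0.000228882)) = -3.12924e-07.
Running total after k=2: 0.00701492.
k=3: B_{6}/(6)! × [f^{(5)}(16) − f^{(5)}(8)] = 1/30240 × (-5.86733e-07 − (-0.000150204)) = 4.94765e-09.
Running total after k=3: 0.00701492.
k=4: B_{8}/(8)! × [f^{(7)}(16) − f^{(7)}(8)] = −1/1209600 × (-1.65019e-07 − (-0.000168979)) = -1.39562e-10.

S_4 ≈ 0.00701492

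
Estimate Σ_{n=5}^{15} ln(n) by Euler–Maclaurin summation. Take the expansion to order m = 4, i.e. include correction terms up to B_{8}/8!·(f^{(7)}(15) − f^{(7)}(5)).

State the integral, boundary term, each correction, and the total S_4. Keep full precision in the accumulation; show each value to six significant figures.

S_4 ≈ 24.7212

Integral: ∫_5^15 ln(x) dx = 22.5736.
Endpoint term: (f(5) + f(15))/2 = (1.60944 + 2.70805)/2 = 2.15874.
Running total after boundary: 24.7323.
Order-1 term: 1/12 · (0.0666667 − 0.200000) = -0.0111111.
After k=1: 24.7212.
Order-2 term: −1/720 · (0.000592593 − 0.0160000) = 2.13992e-05.
After k=2: 24.7212.
Order-3 term: 1/30240 · (3.16049e-05 − 0.00768000) = -2.52923e-07.
After k=3: 24.7212.
Order-4 term: −1/1209600 · (4.21399e-06 − 0.00921600) = 7.61556e-09.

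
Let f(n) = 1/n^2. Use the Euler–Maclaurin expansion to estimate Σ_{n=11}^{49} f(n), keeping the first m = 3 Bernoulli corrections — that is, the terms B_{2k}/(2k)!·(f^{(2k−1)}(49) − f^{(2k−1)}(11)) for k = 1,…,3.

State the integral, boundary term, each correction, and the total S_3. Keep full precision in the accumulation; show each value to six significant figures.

S_3 ≈ 0.0749650

The integral term ∫_11^49 1/x^2 dx = 0.0705009.
Endpoint term: (f(11) + f(49))/2 = (0.00826446 + 0.000416493)/2 = 0.00434048.
So far: 0.0748414.
Order-1 term: 1/12 · (-1.69997e-05 − (-0.00150263)) = 0.000123802.
Partial sum through k=1: 0.0749652.
Order-2 term: −1/720 · (-8.49632e-08 − (-0.000149021)) = -2.06856e-07.
Partial sum through k=2: 0.0749650.
Order-3 term: 1/30240 · (-1.06160e-09 − (-3.69474e-05)) = 1.22177e-09.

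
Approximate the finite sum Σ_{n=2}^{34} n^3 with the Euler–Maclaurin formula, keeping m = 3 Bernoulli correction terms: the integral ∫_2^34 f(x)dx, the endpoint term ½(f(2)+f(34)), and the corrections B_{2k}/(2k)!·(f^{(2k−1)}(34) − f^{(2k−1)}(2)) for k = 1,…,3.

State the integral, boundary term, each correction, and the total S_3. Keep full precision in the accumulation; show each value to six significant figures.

∫_2^34 x^3 dx evaluates to 334080.
Boundary: ½(f(2) + f(34)) = ½(8.00000 + 39304.0) = 19656.0.
Running total after boundary: 353736.
Order-1 term: 1/12 · (3468.00 − 12.0000) = 288.000.
Partial sum through k=1: 354024.
Order-2 term: −1/720 · (6.00000 − 6.00000) = 0.00000.
Partial sum through k=2: 354024.
Order-3 term: 1/30240 · (0.00000 − 0.00000) = 0.00000.

S_3 ≈ 354024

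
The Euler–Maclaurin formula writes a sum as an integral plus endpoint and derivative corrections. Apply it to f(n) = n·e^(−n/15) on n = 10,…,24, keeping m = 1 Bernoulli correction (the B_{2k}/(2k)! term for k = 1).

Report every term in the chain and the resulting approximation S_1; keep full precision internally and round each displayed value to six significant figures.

Integral: ∫_10^24 x·e^(−x/15) dx = 74.4220.
½[f(10) + f(24)] = ½[5.13417 + 4.84552] = 4.98984.
So far: 79.4118.
Order-1 term: 1/12 · (-0.121138 − 0.171139) = -0.0243564.

S_1 ≈ 79.3874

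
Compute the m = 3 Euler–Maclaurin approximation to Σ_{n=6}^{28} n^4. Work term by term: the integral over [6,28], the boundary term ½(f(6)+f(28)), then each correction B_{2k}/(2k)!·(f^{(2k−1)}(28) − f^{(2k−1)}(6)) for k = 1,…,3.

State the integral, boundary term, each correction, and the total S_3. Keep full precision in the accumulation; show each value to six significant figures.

∫_6^28 x^4 dx evaluates to 3.44052e+06.
Boundary: ½(f(6) + f(28)) = ½(1296.00 + 614656) = 307976.
So far: 3.74849e+06.
Correction k=1: B_{2}/2! · (f^{(1)}(28) − f^{(1)}(6)) = 1/12 · (87808.0 − 864.000) = 7245.33.
Partial sum through k=1: 3.75574e+06.
Correction k=2: B_{4}/4! · (f^{(3)}(28) − f^{(3)}(6)) = −1/720 · (672.000 − 144.000) = -0.733333.
Partial sum through k=2: 3.75574e+06.
Correction k=3: B_{6}/6! · (f^{(5)}(28) − f^{(5)}(6)) = 1/30240 · (0.00000 − 0.00000) = 0.00000.

S_3 ≈ 3.75574e+06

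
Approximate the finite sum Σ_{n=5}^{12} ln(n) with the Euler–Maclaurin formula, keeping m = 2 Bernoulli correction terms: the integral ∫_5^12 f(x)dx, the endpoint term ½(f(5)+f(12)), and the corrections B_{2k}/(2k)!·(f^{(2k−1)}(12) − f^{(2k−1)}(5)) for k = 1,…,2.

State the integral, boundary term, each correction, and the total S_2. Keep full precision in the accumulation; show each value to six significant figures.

S_2 ≈ 16.8092

The integral term ∫_5^12 ln(x) dx = 14.7717.
Boundary: ½(f(5) + f(12)) = ½(1.60944 + 2.48491) = 2.04717.
So far: 16.8189.
k=1: B_{2}/(2)! × [f^{(1)}(12) − f^{(1)}(5)] = 1/12 × (0.0833333 − 0.200000) = -0.00972222.
After k=1: 16.8091.
k=2: B_{4}/(4)! × [f^{(3)}(12) − f^{(3)}(5)] = −1/720 × (0.00115741 − 0.0160000) = 2.06147e-05.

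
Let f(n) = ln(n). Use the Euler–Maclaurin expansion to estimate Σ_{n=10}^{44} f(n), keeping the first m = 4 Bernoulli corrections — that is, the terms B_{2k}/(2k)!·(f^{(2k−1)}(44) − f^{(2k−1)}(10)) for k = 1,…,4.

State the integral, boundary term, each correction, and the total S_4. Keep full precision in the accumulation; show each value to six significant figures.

The integral term ∫_10^44 ln(x) dx = 109.478.
Endpoint term: (f(10) + f(44))/2 = (2.30259 + 3.78419)/2 = 3.04339.
Integral + boundary = 112.522.
Correction k=1: B_{2}/2! · (f^{(1)}(44) − f^{(1)}(10)) = 1/12 · (0.0227273 − 0.100000) = -0.00643939.
Running total after k=1: 112.515.
Correction k=2: B_{4}/4! · (f^{(3)}(44) − f^{(3)}(10)) = −1/720 · (2.34786e-05 − 0.00200000) = 2.74517e-06.
Running total after k=2: 112.515.
Correction k=3: B_{6}/6! · (f^{(5)}(44) − f^{(5)}(10)) = 1/30240 · (1.45528e-07 − 0.000240000) = -7.93170e-09.
Running total after k=3: 112.515.
Correction k=4: B_{8}/8! · (f^{(7)}(44) − f^{(7)}(10)) = −1/1209600 · (2.25509e-09 − 7.20000e-05) = 5.95219e-11.

S_4 ≈ 112.515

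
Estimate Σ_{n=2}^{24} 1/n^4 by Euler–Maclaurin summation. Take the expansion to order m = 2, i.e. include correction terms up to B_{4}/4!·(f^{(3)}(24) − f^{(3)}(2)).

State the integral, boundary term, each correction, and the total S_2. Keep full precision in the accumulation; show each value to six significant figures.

∫_2^24 1/x^4 dx evaluates to 0.0416426.
½[f(2) + f(24)] = ½[0.0625000 + 3.01408e-06] = 0.0312515.
Running total after boundary: 0.0728941.
Order-1 term: 1/12 · (-5.02347e-07 − (-0.125000)) = 0.0104166.
After k=1: 0.0833107.
Order-2 term: −1/720 · (-2.61639e-08 − (-0.937500)) = -0.00130208.

S_2 ≈ 0.0820086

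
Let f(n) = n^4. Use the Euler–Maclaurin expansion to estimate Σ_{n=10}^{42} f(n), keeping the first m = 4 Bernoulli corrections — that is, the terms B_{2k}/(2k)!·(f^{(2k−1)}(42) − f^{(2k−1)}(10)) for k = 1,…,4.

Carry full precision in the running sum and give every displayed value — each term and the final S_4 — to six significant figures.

The integral term ∫_10^42 x^4 dx = 2.61182e+07.
Endpoint term: (f(10) + f(42))/2 = (10000.0 + 3.11170e+06)/2 = 1.56085e+06.
Running total after boundary: 2.76791e+07.
k=1: B_{2}/(2)! × [f^{(1)}(42) − f^{(1)}(10)] = 1/12 × (296352 − 4000.00) = 24362.7.
Running total after k=1: 2.77035e+07.
k=2: B_{4}/(4)! × [f^{(3)}(42) − f^{(3)}(10)] = −1/720 × (1008.00 − 240.000) = -1.06667.
Running total after k=2: 2.77035e+07.
k=3: B_{6}/(6)! × [f^{(5)}(42) − f^{(5)}(10)] = 1/30240 × (0.00000 − 0.00000) = 0.00000.
Running total after k=3: 2.77035e+07.
k=4: B_{8}/(8)! × [f^{(7)}(42) − f^{(7)}(10)] = −1/1209600 × (0.00000 − 0.00000) = 0.00000.

S_4 ≈ 2.77035e+07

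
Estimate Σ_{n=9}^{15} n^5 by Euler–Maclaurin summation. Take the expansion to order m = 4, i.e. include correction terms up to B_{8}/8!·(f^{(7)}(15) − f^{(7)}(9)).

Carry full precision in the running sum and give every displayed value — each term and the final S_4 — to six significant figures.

Integral: ∫_9^15 x^5 dx = 1.80986e+06.
Boundary: ½(f(9) + f(15)) = ½(59049.0 + 759375) = 409212.
Integral + boundary = 2.21908e+06.
Order-1 term: 1/12 · (253125 − 32805.0) = 18360.0.
Running total after k=1: 2.23744e+06.
Order-2 term: −1/720 · (13500.0 − 4860.00) = -12.0000.
Running total after k=2: 2.23742e+06.
Order-3 term: 1/30240 · (120.000 − 120.000) = 0.00000.
Running total after k=3: 2.23742e+06.
Order-4 term: −1/1209600 · (0.00000 − 0.00000) = 0.00000.

S_4 ≈ 2.23742e+06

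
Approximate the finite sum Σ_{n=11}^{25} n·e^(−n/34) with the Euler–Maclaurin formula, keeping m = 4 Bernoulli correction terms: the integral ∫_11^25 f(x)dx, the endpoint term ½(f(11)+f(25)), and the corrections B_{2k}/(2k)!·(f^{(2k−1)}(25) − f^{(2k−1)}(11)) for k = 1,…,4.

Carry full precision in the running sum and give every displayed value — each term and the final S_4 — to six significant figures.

S_4 ≈ 155.430

Integral: ∫_11^25 x·e^(−x/34) dx = 145.489.
½[f(11) + f(25)] = ½[7.95950 + 11.9841] = 9.97180.
Integral + boundary = 155.460.
Order-1 term: 1/12 · (0.126891 − 0.489488) = -0.0302164.
After k=1: 155.430.
Order-2 term: −1/720 · (0.000939117 − 0.00167532) = 1.02250e-06.
After k=2: 155.430.
Order-3 term: 1/30240 · (1.52982e-06 − 2.53219e-06) = -3.31471e-11.
After k=3: 155.430.
Order-4 term: −1/1209600 · (1.94399e-09 − 3.12728e-09) = 9.78251e-16.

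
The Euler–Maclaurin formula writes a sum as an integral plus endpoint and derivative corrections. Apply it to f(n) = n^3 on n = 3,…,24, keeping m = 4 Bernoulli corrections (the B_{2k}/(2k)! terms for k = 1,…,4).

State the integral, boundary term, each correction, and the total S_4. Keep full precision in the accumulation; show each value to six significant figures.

S_4 ≈ 89991.0

The integral term ∫_3^24 x^3 dx = 82923.8.
½[f(3) + f(24)] = ½[27.0000 + 13824.0] = 6925.50.
So far: 89849.2.
k=1: B_{2}/(2)! × [f^{(1)}(24) − f^{(1)}(3)] = 1/12 × (1728.00 − 27.0000) = 141.750.
Running total after k=1: 89991.0.
k=2: B_{4}/(4)! × [f^{(3)}(24) − f^{(3)}(3)] = −1/720 × (6.00000 − 6.00000) = 0.00000.
Running total after k=2: 89991.0.
k=3: B_{6}/(6)! × [f^{(5)}(24) − f^{(5)}(3)] = 1/30240 × (0.00000 − 0.00000) = 0.00000.
Running total after k=3: 89991.0.
k=4: B_{8}/(8)! × [f^{(7)}(24) − f^{(7)}(3)] = −1/1209600 × (0.00000 − 0.00000) = 0.00000.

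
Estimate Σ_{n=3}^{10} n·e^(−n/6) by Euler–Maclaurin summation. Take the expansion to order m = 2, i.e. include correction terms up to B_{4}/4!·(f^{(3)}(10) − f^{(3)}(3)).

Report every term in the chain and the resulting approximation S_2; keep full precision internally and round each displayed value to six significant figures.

S_2 ≈ 16.4391

∫_3^10 x·e^(−x/6) dx evaluates to 14.6206.
Endpoint term: (f(3) + f(10))/2 = (1.81959 + 1.88876)/2 = 1.85417.
So far: 16.4748.
Correction k=1: B_{2}/2! · (f^{(1)}(10) − f^{(1)}(3)) = 1/12 · (-0.125917 − 0.303265) = -0.0357652.
Running total after k=1: 16.4390.
Correction k=2: B_{4}/4! · (f^{(3)}(10) − f^{(3)}(3)) = −1/720 · (0.00699539 − 0.0421202) = 4.87844e-05.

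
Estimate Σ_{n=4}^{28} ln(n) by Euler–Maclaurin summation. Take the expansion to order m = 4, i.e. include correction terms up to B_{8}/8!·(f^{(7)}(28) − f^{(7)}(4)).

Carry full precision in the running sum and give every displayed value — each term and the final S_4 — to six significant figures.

Integral: ∫_4^28 ln(x) dx = 63.7565.
Boundary: ½(f(4) + f(28)) = ½(1.38629 + 3.33220) = 2.35925.
Running total after boundary: 66.1158.
Correction k=1: B_{2}/2! · (f^{(1)}(28) − f^{(1)}(4)) = 1/12 · (0.0357143 − 0.250000) = -0.0178571.
Running total after k=1: 66.0979.
Correction k=2: B_{4}/4! · (f^{(3)}(28) − f^{(3)}(4)) = −1/720 · (9.11079e-05 − 0.0312500) = 4.32762e-05.
Running total after k=2: 66.0980.
Correction k=3: B_{6}/6! · (f^{(5)}(28) − f^{(5)}(4)) = 1/30240 · (1.39451e-06 − 0.0234375) = -7.75003e-07.
Running total after k=3: 66.0980.
Correction k=4: B_{8}/8! · (f^{(7)}(28) − f^{(7)}(4)) = −1/1209600 · (5.33613e-08 − 0.0439453) = 3.63304e-08.

S_4 ≈ 66.0980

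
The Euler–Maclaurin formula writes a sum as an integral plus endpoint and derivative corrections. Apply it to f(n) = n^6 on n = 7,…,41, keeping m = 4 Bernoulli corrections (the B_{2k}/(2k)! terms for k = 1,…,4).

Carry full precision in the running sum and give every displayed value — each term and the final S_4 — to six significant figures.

S_4 ≈ 3.02549e+10

Integral: ∫_7^41 x^6 dx = 2.78219e+10.
½[f(7) + f(41)] = ½[117649 + 4.75010e+09] = 2.37511e+09.
Running total after boundary: 3.01970e+10.
k=1: B_{2}/(2)! × [f^{(1)}(41) − f^{(1)}(7)] = 1/12 × (6.95137e+08 − 100842) = 5.79197e+07.
Running total after k=1: 3.02550e+10.
k=2: B_{4}/(4)! × [f^{(3)}(41) − f^{(3)}(7)] = −1/720 × (8.27052e+06 − 41160.0) = -11429.7.
Running total after k=2: 3.02549e+10.
k=3: B_{6}/(6)! × [f^{(5)}(41) − f^{(5)}(7)] = 1/30240 × (29520.0 − 5040.00) = 0.809524.
Running total after k=3: 3.02549e+10.
k=4: B_{8}/(8)! × [f^{(7)}(41) − f^{(7)}(7)] = −1/1209600 × (0.00000 − 0.00000) = 0.00000.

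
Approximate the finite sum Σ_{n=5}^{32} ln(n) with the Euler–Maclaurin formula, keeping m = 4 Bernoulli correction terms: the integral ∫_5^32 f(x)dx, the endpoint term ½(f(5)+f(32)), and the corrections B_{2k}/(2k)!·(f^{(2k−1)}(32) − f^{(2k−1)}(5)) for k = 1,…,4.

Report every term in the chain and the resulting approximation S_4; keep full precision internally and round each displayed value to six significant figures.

S_4 ≈ 78.3799

Integral: ∫_5^32 ln(x) dx = 75.8564.
Boundary: ½(f(5) + f(32)) = ½(1.60944 + 3.46574) = 2.53759.
Integral + boundary = 78.3939.
Correction k=1: B_{2}/2! · (f^{(1)}(32) − f^{(1)}(5)) = 1/12 · (0.0312500 − 0.200000) = -0.0140625.
Running total after k=1: 78.3799.
Correction k=2: B_{4}/4! · (f^{(3)}(32) − f^{(3)}(5)) = −1/720 · (6.10352e-05 − 0.0160000) = 2.21375e-05.
Running total after k=2: 78.3799.
Correction k=3: B_{6}/6! · (f^{(5)}(32) − f^{(5)}(5)) = 1/30240 · (7.15256e-07 − 0.00768000) = -2.53945e-07.
Running total after k=3: 78.3799.
Correction k=4: B_{8}/8! · (f^{(7)}(32) − f^{(7)}(5)) = −1/1209600 · (2.09548e-08 − 0.00921600) = 7.61903e-09.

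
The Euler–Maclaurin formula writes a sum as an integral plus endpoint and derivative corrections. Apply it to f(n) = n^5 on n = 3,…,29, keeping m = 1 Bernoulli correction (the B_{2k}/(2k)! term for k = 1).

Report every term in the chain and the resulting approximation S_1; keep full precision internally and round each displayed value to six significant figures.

Integral: ∫_3^29 x^5 dx = 9.91371e+07.
Endpoint term: (f(3) + f(29))/2 = (243.000 + 2.05111e+07)/2 = 1.02557e+07.
So far: 1.09393e+08.
Order-1 term: 1/12 · (3.53640e+06 − 405.000) = 294667.

S_1 ≈ 1.09687e+08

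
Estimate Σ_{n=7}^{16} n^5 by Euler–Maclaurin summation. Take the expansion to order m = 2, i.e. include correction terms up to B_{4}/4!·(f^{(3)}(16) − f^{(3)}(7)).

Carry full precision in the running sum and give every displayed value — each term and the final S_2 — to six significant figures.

∫_7^16 x^5 dx evaluates to 2.77659e+06.
Boundary: ½(f(7) + f(16)) = ½(16807.0 + 1.04858e+06) = 532692.
Integral + boundary = 3.30929e+06.
Order-1 term: 1/12 · (327680 − 12005.0) = 26306.2.
Partial sum through k=1: 3.33559e+06.
Order-2 term: −1/720 · (15360.0 − 2940.00) = -17.2500.

S_2 ≈ 3.33558e+06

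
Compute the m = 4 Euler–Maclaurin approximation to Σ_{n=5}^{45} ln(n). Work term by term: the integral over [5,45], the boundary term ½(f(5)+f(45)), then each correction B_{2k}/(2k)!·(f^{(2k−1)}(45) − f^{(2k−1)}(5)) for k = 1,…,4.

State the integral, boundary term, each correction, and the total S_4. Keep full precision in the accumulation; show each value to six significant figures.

∫_5^45 ln(x) dx evaluates to 123.253.
Boundary: ½(f(5) + f(45)) = ½(1.60944 + 3.80666) = 2.70805.
So far: 125.961.
Order-1 term: 1/12 · (0.0222222 − 0.200000) = -0.0148148.
Running total after k=1: 125.946.
Order-2 term: −1/720 · (2.19479e-05 − 0.0160000) = 2.21917e-05.
Running total after k=2: 125.946.
Order-3 term: 1/30240 · (1.30061e-07 − 0.00768000) = -2.53964e-07.
Running total after k=3: 125.946.
Order-4 term: −1/1209600 · (1.92684e-09 − 0.00921600) = 7.61905e-09.

S_4 ≈ 125.946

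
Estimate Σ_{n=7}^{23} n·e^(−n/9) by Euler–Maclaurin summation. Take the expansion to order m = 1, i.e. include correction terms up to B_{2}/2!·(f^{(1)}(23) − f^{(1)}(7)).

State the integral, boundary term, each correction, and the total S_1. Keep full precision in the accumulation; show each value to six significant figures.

S_1 ≈ 46.2768

∫_7^23 x·e^(−x/9) dx evaluates to 43.7944.
Boundary: ½(f(7) + f(23)) = ½(3.21598 + 1.78593) = 2.50095.
Integral + boundary = 46.2953.
Order-1 term: 1/12 · (-0.120787 − 0.102095) = -0.0185735.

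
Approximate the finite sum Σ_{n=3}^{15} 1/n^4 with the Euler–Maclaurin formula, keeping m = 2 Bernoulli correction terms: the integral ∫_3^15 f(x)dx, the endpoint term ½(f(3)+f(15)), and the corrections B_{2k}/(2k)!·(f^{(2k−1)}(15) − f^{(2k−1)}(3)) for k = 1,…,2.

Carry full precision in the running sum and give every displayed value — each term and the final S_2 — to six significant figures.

∫_3^15 1/x^4 dx evaluates to 0.0122469.
Endpoint term: (f(3) + f(15))/2 = (0.0123457 + 1.97531e-05)/2 = 0.00618272.
Integral + boundary = 0.0184296.
Correction k=1: B_{2}/2! · (f^{(1)}(15) − f^{(1)}(3)) = 1/12 · (-5.26749e-06 − (-0.0164609)) = 0.00137130.
Running total after k=1: 0.0198009.
Correction k=2: B_{4}/4! · (f^{(3)}(15) − f^{(3)}(3)) = −1/720 · (-7.02332e-07 − (-0.0548697)) = -7.62069e-05.

S_2 ≈ 0.0197247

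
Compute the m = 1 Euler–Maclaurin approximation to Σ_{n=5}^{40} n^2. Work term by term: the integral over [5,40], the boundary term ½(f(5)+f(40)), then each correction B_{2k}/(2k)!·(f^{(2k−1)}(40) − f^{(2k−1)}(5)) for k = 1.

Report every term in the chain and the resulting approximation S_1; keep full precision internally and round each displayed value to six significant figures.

S_1 ≈ 22110.0

The integral term ∫_5^40 x^2 dx = 21291.7.
½[f(5) + f(40)] = ½[25.0000 + 1600.00] = 812.500.
Integral + boundary = 22104.2.
Order-1 term: 1/12 · (80.0000 − 10.0000) = 5.83333.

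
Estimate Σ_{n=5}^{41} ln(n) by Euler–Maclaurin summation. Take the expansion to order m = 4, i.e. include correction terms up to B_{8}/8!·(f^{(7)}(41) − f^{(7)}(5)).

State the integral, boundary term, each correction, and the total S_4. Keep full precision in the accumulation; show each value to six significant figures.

∫_5^41 ln(x) dx evaluates to 108.209.
Endpoint term: (f(5) + f(41))/2 = (1.60944 + 3.71357)/2 = 2.66150.
So far: 110.871.
k=1: B_{2}/(2)! × [f^{(1)}(41) − f^{(1)}(5)] = 1/12 × (0.0243902 − 0.200000) = -0.0146341.
Partial sum through k=1: 110.856.
k=2: B_{4}/(4)! × [f^{(3)}(41) − f^{(3)}(5)] = −1/720 × (2.90187e-05 − 0.0160000) = 2.21819e-05.
Partial sum through k=2: 110.856.
k=3: B_{6}/(6)! × [f^{(5)}(41) − f^{(5)}(5)] = 1/30240 × (2.07153e-07 − 0.00768000) = -2.53961e-07.
Partial sum through k=3: 110.856.
k=4: B_{8}/(8)! × [f^{(7)}(41) − f^{(7)}(5)] = −1/1209600 × (3.69697e-09 − 0.00921600) = 7.61904e-09.

S_4 ≈ 110.856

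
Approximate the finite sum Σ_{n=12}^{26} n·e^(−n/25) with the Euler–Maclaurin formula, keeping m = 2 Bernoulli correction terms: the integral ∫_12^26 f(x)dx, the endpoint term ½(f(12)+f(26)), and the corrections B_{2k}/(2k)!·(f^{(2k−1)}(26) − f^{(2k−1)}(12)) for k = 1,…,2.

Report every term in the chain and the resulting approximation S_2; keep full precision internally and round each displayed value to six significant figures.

Integral: ∫_12^26 x·e^(−x/25) dx = 121.720.
Boundary: ½(f(12) + f(26)) = ½(7.42540 + 9.18982) = 8.30761.
So far: 130.028.
k=1: B_{2}/(2)! × [f^{(1)}(26) − f^{(1)}(12)] = 1/12 × (-0.0141382 − 0.321767) = -0.0279921.
Partial sum through k=1: 130.000.
k=2: B_{4}/(4)! × [f^{(3)}(26) − f^{(3)}(12)] = −1/720 × (0.00110843 − 0.00249493) = 1.92570e-06.

S_2 ≈ 130.000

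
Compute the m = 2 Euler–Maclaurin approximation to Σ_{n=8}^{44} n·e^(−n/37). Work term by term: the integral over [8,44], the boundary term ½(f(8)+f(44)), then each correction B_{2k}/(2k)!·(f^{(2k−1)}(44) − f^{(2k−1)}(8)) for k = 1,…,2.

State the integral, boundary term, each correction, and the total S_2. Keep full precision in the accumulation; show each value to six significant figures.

Integral: ∫_8^44 x·e^(−x/37) dx = 428.769.
Boundary: ½(f(8) + f(44)) = ½(6.44449 + 13.3966) = 9.92054.
Running total after boundary: 438.689.
Correction k=1: B_{2}/2! · (f^{(1)}(44) − f^{(1)}(8)) = 1/12 · (-0.0576021 − 0.631386) = -0.0574156.
Partial sum through k=1: 438.632.
Correction k=2: B_{4}/4! · (f^{(3)}(44) − f^{(3)}(8)) = −1/720 · (0.000402728 − 0.00163806) = 1.71574e-06.

S_2 ≈ 438.632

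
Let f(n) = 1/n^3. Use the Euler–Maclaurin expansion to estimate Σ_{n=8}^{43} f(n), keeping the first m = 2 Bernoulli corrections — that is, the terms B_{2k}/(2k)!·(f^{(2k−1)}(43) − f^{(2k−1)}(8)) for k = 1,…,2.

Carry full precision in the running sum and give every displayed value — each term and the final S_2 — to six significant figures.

S_2 ≈ 0.00858558

∫_8^43 1/x^3 dx evaluates to 0.00754208.
Endpoint term: (f(8) + f(43))/2 = (0.00195312 + 1.25775e-05)/2 = 0.000982851.
Integral + boundary = 0.00852493.
Order-1 term: 1/12 · (-8.77501e-07 − (-0.000732422)) = 6.09620e-05.
Partial sum through k=1: 0.00858590.
Order-2 term: −1/720 · (-9.49162e-09 − (-0.000228882)) = -3.17878e-07.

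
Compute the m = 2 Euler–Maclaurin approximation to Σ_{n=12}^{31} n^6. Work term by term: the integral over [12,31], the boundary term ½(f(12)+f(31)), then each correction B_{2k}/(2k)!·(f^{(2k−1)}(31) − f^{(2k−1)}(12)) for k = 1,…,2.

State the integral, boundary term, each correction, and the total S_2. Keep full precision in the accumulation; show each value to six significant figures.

S_2 ≈ 4.38468e+09

Integral: ∫_12^31 x^6 dx = 3.92525e+09.
Endpoint term: (f(12) + f(31))/2 = (2.98598e+06 + 8.87504e+08)/2 = 4.45245e+08.
Integral + boundary = 4.37050e+09.
Order-1 term: 1/12 · (1.71775e+08 − 1.49299e+06) = 1.41902e+07.
Running total after k=1: 4.38469e+09.
Order-2 term: −1/720 · (3.57492e+06 − 207360) = -4677.17.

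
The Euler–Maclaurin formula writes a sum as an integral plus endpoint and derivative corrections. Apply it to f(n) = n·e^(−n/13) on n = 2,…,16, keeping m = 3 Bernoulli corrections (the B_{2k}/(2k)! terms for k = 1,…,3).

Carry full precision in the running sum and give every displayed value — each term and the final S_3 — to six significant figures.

Integral: ∫_2^16 x·e^(−x/13) dx = 57.0842.
Endpoint term: (f(2) + f(16))/2 = (1.71481 + 4.67309)/2 = 3.19395.
Integral + boundary = 60.2781.
k=1: B_{2}/(2)! × [f^{(1)}(16) − f^{(1)}(2)] = 1/12 × (-0.0674003 − 0.725496) = -0.0660747.
Running total after k=1: 60.2121.
k=2: B_{4}/(4)! × [f^{(3)}(16) − f^{(3)}(2)] = −1/720 × (0.00305761 − 0.0144397) = 1.58084e-05.
Running total after k=2: 60.2121.
k=3: B_{6}/(6)! × [f^{(5)}(16) − f^{(5)}(2)] = 1/30240 × (3.85446e-05 − 0.000145482) = -3.53629e-09.

S_3 ≈ 60.2121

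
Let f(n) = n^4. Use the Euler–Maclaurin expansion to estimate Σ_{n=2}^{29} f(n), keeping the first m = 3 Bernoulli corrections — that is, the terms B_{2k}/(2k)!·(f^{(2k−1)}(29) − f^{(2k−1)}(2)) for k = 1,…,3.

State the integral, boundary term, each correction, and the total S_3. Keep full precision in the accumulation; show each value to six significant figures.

S_3 ≈ 4.46400e+06

Integral: ∫_2^29 x^4 dx = 4.10222e+06.
Boundary: ½(f(2) + f(29)) = ½(16.0000 + 707281) = 353648.
So far: 4.45587e+06.
Correction k=1: B_{2}/2! · (f^{(1)}(29) − f^{(1)}(2)) = 1/12 · (97556.0 − 32.0000) = 8127.00.
After k=1: 4.46400e+06.
Correction k=2: B_{4}/4! · (f^{(3)}(29) − f^{(3)}(2)) = −1/720 · (696.000 − 48.0000) = -0.900000.
After k=2: 4.46400e+06.
Correction k=3: B_{6}/6! · (f^{(5)}(29) − f^{(5)}(2)) = 1/30240 · (0.00000 − 0.00000) = 0.00000.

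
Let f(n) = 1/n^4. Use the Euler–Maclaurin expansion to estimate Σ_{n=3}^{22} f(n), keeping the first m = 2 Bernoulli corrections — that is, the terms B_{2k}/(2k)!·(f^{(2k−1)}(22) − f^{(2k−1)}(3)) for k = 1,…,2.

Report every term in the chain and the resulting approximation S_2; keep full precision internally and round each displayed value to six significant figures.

S_2 ≈ 0.0197848

The integral term ∫_3^22 1/x^4 dx = 0.0123144.
½[f(3) + f(22)] = ½[0.0123457 + 4.26883e-06] = 0.00617497.
Integral + boundary = 0.0184893.
k=1: B_{2}/(2)! × [f^{(1)}(22) − f^{(1)}(3)] = 1/12 × (-7.76152e-07 − (-0.0164609)) = 0.00137168.
Running total after k=1: 0.0198610.
k=2: B_{4}/(4)! × [f^{(3)}(22) − f^{(3)}(3)] = −1/720 × (-4.81086e-08 − (-0.0548697)) = -7.62078e-05.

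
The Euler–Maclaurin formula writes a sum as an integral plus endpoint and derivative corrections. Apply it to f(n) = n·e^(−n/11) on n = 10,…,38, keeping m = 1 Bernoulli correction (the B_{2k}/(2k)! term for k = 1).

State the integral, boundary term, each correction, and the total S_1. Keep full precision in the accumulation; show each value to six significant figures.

S_1 ≈ 78.6397

∫_10^38 x·e^(−x/11) dx evaluates to 76.0344.
Endpoint term: (f(10) + f(38))/2 = (4.02890 + 1.20086)/2 = 2.61488.
Integral + boundary = 78.6492.
Order-1 term: 1/12 · (-0.0775677 − 0.0366264) = -0.00951618.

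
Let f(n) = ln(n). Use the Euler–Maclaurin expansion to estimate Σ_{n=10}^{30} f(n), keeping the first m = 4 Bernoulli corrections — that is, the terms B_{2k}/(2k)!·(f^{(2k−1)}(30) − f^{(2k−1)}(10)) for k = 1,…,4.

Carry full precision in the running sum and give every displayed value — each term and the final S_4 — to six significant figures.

Integral: ∫_10^30 ln(x) dx = 59.0101.
Boundary: ½(f(10) + f(30)) = ½(2.30259 + 3.40120) = 2.85189.
So far: 61.8620.
k=1: B_{2}/(2)! × [f^{(1)}(30) − f^{(1)}(10)] = 1/12 × (0.0333333 − 0.100000) = -0.00555556.
Running total after k=1: 61.8564.
k=2: B_{4}/(4)! × [f^{(3)}(30) − f^{(3)}(10)] = −1/720 × (7.40741e-05 − 0.00200000) = 2.67490e-06.
Running total after k=2: 61.8564.
k=3: B_{6}/(6)! × [f^{(5)}(30) − f^{(5)}(10)] = 1/30240 × (9.87654e-07 − 0.000240000) = -7.90385e-09.
Running total after k=3: 61.8564.
k=4: B_{8}/(8)! × [f^{(7)}(30) − f^{(7)}(10)] = −1/1209600 × (3.29218e-08 − 7.20000e-05) = 5.94966e-11.

S_4 ≈ 61.8564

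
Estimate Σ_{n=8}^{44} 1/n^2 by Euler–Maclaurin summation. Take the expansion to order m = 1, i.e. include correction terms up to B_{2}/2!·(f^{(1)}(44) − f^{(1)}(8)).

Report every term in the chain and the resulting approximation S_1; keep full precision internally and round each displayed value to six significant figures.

S_1 ≈ 0.110667

The integral term ∫_8^44 1/x^2 dx = 0.102273.
Endpoint term: (f(8) + f(44))/2 = (0.0156250 + 0.000516529)/2 = 0.00807076.
Integral + boundary = 0.110343.
Order-1 term: 1/12 · (-2.34786e-05 − (-0.00390625)) = 0.000323564.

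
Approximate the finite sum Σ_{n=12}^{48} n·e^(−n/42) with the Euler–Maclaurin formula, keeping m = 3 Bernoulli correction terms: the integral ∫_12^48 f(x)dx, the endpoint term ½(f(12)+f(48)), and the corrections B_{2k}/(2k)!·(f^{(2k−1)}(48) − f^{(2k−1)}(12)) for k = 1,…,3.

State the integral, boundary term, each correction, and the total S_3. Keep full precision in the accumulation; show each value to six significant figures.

S_3 ≈ 510.998

∫_12^48 x·e^(−x/42) dx evaluates to 498.884.
Endpoint term: (f(12) + f(48))/2 = (9.01773 + 15.3075)/2 = 12.1626.
So far: 511.046.
k=1: B_{2}/(2)! × [f^{(1)}(48) − f^{(1)}(12)] = 1/12 × (-0.0455581 − 0.536769) = -0.0485273.
Running total after k=1: 510.998.
k=2: B_{4}/(4)! × [f^{(3)}(48) − f^{(3)}(12)] = −1/720 × (0.000335745 − 0.00115631) = 1.13967e-06.
Running total after k=2: 510.998.
k=3: B_{6}/(6)! × [f^{(5)}(48) − f^{(5)}(12)] = 1/30240 × (3.95305e-07 − 1.13850e-06) = -2.45767e-11.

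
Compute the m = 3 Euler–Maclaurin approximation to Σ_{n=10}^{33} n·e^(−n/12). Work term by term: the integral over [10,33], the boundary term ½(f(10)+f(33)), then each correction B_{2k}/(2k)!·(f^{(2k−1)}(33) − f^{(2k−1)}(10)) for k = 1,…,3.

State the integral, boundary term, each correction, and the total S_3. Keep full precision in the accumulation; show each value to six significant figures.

S_3 ≈ 83.4253

Integral: ∫_10^33 x·e^(−x/12) dx = 80.2129.
½[f(10) + f(33)] = ½[4.34598 + 2.10962] = 3.22780.
Integral + boundary = 83.4407.
Correction k=1: B_{2}/2! · (f^{(1)}(33) − f^{(1)}(10)) = 1/12 · (-0.111874 − 0.0724330) = -0.0153589.
After k=1: 83.4253.
Correction k=2: B_{4}/4! · (f^{(3)}(33) − f^{(3)}(10)) = −1/720 · (0.000110986 − 0.00653909) = 8.92793e-06.
After k=2: 83.4253.
Correction k=3: B_{6}/6! · (f^{(5)}(33) − f^{(5)}(10)) = 1/30240 · (6.93662e-06 − 8.73276e-05) = -2.65843e-09.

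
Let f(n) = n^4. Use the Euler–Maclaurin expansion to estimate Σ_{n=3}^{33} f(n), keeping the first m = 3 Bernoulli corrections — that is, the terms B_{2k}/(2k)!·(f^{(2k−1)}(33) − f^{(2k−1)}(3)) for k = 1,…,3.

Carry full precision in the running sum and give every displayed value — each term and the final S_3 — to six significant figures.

∫_3^33 x^4 dx evaluates to 7.82703e+06.
½[f(3) + f(33)] = ½[81.0000 + 1.18592e+06] = 593001.
Integral + boundary = 8.42003e+06.
k=1: B_{2}/(2)! × [f^{(1)}(33) − f^{(1)}(3)] = 1/12 × (143748 − 108.000) = 11970.0.
Running total after k=1: 8.43200e+06.
k=2: B_{4}/(4)! × [f^{(3)}(33) − f^{(3)}(3)] = −1/720 × (792.000 − 72.0000) = -1.00000.
Running total after k=2: 8.43200e+06.
k=3: B_{6}/(6)! × [f^{(5)}(33) − f^{(5)}(3)] = 1/30240 × (0.00000 − 0.00000) = 0.00000.

S_3 ≈ 8.43200e+06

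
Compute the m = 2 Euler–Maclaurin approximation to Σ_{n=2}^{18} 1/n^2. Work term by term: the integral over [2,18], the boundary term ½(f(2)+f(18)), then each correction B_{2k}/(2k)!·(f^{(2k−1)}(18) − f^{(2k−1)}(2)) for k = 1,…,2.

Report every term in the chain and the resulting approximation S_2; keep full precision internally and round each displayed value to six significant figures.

∫_2^18 1/x^2 dx evaluates to 0.444444.
½[f(2) + f(18)] = ½[0.250000 + 0.00308642] = 0.126543.
Integral + boundary = 0.570988.
Order-1 term: 1/12 · (-0.000342936 − (-0.250000)) = 0.0208048.
After k=1: 0.591792.
Order-2 term: −1/720 · (-1.27013e-05 − (-0.750000)) = -0.00104165.

S_2 ≈ 0.590751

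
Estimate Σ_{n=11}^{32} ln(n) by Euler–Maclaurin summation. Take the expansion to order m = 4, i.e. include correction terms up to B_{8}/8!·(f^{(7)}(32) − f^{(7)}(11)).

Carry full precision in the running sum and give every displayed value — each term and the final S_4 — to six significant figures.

∫_11^32 ln(x) dx evaluates to 63.5267.
½[f(11) + f(32)] = ½[2.39790 + 3.46574] = 2.93182.
So far: 66.4585.
Order-1 term: 1/12 · (0.0312500 − 0.0909091) = -0.00497159.
Partial sum through k=1: 66.4535.
Order-2 term: −1/720 · (6.10352e-05 − 0.00150263) = 2.00221e-06.
Partial sum through k=2: 66.4535.
Order-3 term: 1/30240 · (7.15256e-07 − 0.000149021) = -4.90429e-09.
Partial sum through k=3: 66.4535.
Order-4 term: −1/1209600 · (2.09548e-08 − 3.69474e-05) = 3.05278e-11.

S_4 ≈ 66.4535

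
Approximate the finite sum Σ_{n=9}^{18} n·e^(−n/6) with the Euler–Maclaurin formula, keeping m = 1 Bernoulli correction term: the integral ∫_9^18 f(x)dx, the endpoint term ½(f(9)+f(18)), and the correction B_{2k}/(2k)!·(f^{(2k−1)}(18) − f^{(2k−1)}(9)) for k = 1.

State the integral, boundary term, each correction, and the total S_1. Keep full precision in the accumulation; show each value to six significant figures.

∫_9^18 x·e^(−x/6) dx evaluates to 12.9124.
½[f(9) + f(18)] = ½[2.00817 + 0.896167] = 1.45217.
So far: 14.3645.
Order-1 term: 1/12 · (-0.0995741 − (-0.111565)) = 0.000999245.

S_1 ≈ 14.3655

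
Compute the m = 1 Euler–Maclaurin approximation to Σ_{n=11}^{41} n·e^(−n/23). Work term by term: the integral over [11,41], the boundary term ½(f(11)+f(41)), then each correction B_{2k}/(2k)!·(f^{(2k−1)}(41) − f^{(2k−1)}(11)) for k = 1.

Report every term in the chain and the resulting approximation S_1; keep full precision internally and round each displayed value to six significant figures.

S_1 ≈ 243.962

The integral term ∫_11^41 x·e^(−x/23) dx = 237.142.
Endpoint term: (f(11) + f(41))/2 = (6.81847 + 6.89615)/2 = 6.85731.
Running total after boundary: 244.000.
Correction k=1: B_{2}/2! · (f^{(1)}(41) − f^{(1)}(11)) = 1/12 · (-0.131634 − 0.323405) = -0.0379199.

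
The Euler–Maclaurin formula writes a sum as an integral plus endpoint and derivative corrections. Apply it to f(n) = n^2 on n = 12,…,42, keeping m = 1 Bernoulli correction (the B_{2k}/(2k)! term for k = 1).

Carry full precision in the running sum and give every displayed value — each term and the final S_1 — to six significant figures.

S_1 ≈ 25079.0

∫_12^42 x^2 dx evaluates to 24120.0.
½[f(12) + f(42)] = ½[144.000 + 1764.00] = 954.000.
Running total after boundary: 25074.0.
Correction k=1: B_{2}/2! · (f^{(1)}(42) − f^{(1)}(12)) = 1/12 · (84.0000 − 24.0000) = 5.00000.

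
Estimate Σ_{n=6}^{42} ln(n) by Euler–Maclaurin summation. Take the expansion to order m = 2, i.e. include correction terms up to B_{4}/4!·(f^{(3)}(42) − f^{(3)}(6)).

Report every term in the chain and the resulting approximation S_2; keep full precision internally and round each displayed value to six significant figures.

S_2 ≈ 112.984

Integral: ∫_6^42 ln(x) dx = 110.232.
Boundary: ½(f(6) + f(42)) = ½(1.79176 + 3.73767) = 2.76471.
So far: 112.996.
Correction k=1: B_{2}/2! · (f^{(1)}(42) − f^{(1)}(6)) = 1/12 · (0.0238095 − 0.166667) = -0.0119048.
After k=1: 112.984.
Correction k=2: B_{4}/4! · (f^{(3)}(42) − f^{(3)}(6)) = −1/720 · (2.69949e-05 − 0.00925926) = 1.28226e-05.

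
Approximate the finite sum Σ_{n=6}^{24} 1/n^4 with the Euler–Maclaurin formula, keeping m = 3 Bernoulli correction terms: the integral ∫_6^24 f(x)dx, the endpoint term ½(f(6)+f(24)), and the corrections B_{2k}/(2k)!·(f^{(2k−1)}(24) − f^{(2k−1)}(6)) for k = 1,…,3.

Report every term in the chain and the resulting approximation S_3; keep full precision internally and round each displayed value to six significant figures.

∫_6^24 1/x^4 dx evaluates to 0.00151910.
Endpoint term: (f(6) + f(24))/2 = (0.000771605 + 3.01408e-06)/2 = 0.000387310.
So far: 0.00190641.
k=1: B_{2}/(2)! × [f^{(1)}(24) − f^{(1)}(6)] = 1/12 × (-5.02347e-07 − (-0.000514403)) = 4.28251e-05.
Partial sum through k=1: 0.00194923.
k=2: B_{4}/(4)! × [f^{(3)}(24) − f^{(3)}(6)] = −1/720 × (-2.61639e-08 − (-0.000428669)) = -5.95338e-07.
Partial sum through k=2: 0.00194864.
k=3: B_{6}/(6)! × [f^{(5)}(24) − f^{(5)}(6)] = 1/30240 × (-2.54371e-09 − (-0.000666819)) = 2.20508e-08.

S_3 ≈ 0.00194866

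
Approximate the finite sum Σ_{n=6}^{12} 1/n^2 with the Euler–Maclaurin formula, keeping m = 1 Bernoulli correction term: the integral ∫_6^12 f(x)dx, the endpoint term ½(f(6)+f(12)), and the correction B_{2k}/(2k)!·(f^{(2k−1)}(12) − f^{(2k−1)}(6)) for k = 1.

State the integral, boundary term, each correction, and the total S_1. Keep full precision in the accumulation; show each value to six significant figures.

S_1 ≈ 0.101370

The integral term ∫_6^12 1/x^2 dx = 0.0833333.
Endpoint term: (f(6) + f(12))/2 = (0.0277778 + 0.00694444)/2 = 0.0173611.
So far: 0.100694.
Correction k=1: B_{2}/2! · (f^{(1)}(12) − f^{(1)}(6)) = 1/12 · (-0.00115741 − (-0.00925926)) = 0.000675154.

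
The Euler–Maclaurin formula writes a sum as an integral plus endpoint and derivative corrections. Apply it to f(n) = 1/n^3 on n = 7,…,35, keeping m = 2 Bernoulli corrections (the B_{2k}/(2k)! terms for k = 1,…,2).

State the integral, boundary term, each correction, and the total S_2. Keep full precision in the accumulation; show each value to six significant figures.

∫_7^35 1/x^3 dx evaluates to 0.00979592.
Boundary: ½(f(7) + f(35)) = ½(0.00291545 + 2.33236e-05) = 0.00146939.
Integral + boundary = 0.0112653.
Order-1 term: 1/12 · (-1.99917e-06 − (-0.00124948)) = 0.000103957.
Partial sum through k=1: 0.0113693.
Order-2 term: −1/720 · (-3.26395e-08 − (-0.000509992)) = -7.08276e-07.

S_2 ≈ 0.0113686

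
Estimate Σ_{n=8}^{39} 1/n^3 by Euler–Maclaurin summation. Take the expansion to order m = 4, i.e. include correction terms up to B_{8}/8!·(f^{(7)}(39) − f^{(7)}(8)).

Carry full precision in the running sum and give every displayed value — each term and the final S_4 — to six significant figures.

∫_8^39 1/x^3 dx evaluates to 0.00748377.
Boundary: ½(f(8) + f(39)) = ½(0.00195312 + 1.68580e-05) = 0.000984992.
Running total after boundary: 0.00846876.
Order-1 term: 1/12 · (-1.29677e-06 − (-0.000732422)) = 6.09271e-05.
Running total after k=1: 0.00852969.
Order-2 term: −1/720 · (-1.70515e-08 − (-0.000228882)) = -3.17868e-07.
Running total after k=2: 0.00852937.
Order-3 term: 1/30240 · (-4.70851e-10 − (-0.000150204)) = 4.96704e-09.
Running total after k=3: 0.00852937.
Order-4 term: −1/1209600 · (-2.22888e-11 − (-0.000168979)) = -1.39698e-10.

S_4 ≈ 0.00852937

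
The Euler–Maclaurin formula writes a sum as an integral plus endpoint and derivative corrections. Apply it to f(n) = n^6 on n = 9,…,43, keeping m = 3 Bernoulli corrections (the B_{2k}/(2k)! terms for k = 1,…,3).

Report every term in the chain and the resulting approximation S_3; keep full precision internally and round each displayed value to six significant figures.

S_3 ≈ 4.20650e+10

∫_9^43 x^6 dx evaluates to 3.88305e+10.
Boundary: ½(f(9) + f(43)) = ½(531441 + 6.32136e+09) = 3.16095e+09.
So far: 4.19915e+10.
Order-1 term: 1/12 · (8.82051e+08 − 354294) = 7.34747e+07.
After k=1: 4.20650e+10.
Order-2 term: −1/720 · (9.54084e+06 − 87480.0) = -13129.7.
After k=2: 4.20650e+10.
Order-3 term: 1/30240 · (30960.0 − 6480.00) = 0.809524.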